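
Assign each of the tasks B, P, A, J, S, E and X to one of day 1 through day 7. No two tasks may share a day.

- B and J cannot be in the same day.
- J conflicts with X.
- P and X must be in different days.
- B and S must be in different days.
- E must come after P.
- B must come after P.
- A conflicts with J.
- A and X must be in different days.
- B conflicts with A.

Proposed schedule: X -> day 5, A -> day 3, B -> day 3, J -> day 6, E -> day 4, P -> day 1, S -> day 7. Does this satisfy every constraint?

E must come after P — holds.
J conflicts with X — holds.
B and S must be in different days — holds.
A conflicts with J — holds.
B conflicts with A — violated.
B must come after P — holds.
A and X must be in different days — holds.
P and X must be in different days — holds.
B and J cannot be in the same day — holds.
No two tasks may share a day — violated.

No. No two tasks may share a day is not satisfied.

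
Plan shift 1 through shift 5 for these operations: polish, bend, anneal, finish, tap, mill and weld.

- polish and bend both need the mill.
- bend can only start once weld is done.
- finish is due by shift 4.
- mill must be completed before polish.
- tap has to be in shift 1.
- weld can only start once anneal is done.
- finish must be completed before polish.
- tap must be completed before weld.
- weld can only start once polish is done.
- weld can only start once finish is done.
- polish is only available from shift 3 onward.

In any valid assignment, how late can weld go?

shift 4

Precedence pushes weld to at least shift 4; downstream work caps weld at shift 4.
weld at shift 4 is achievable: bend in shift 5, finish in shift 1, weld in shift 4, anneal in shift 1, mill in shift 1, polish in shift 3, tap in shift 1.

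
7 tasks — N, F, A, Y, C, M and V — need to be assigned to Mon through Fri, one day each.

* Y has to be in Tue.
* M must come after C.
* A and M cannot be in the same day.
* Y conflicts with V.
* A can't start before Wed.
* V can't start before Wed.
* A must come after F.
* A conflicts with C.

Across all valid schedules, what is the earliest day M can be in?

Precedence pushes M to at least Tue.
M at Tue is achievable: C in Mon, F in Mon, V in Wed, A in Wed, N in Mon, M in Tue, Y in Tue.

Tue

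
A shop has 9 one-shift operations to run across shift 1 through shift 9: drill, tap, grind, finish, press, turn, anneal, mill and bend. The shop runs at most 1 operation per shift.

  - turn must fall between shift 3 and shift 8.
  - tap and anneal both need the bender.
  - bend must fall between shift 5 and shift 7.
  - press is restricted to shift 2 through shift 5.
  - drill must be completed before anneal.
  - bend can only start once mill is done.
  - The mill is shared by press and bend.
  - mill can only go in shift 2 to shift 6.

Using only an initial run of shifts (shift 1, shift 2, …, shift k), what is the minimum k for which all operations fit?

9 shifts

The precedence chain requires at least 2 distinct shifts.
With at most 1 per shift and 9 operations, at least 9 shifts are needed.
bend can't be placed before shift 5, so the schedule must run through at least shift 5.
9 works (last occupied shift: shift 9): for example anneal in shift 6; tap in shift 7; mill in shift 3; bend in shift 5; press in shift 2; turn in shift 4; drill in shift 1; grind in shift 8; finish in shift 9.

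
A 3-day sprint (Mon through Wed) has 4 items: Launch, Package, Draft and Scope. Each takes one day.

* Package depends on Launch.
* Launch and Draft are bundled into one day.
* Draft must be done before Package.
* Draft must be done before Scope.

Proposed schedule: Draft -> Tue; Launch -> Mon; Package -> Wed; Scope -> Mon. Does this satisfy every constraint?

No — it violates: Draft must be done before Scope

Launch and Draft are bundled into one day — violated.
Draft must be done before Package — holds.
Package depends on Launch — holds.
Draft must be done before Scope — violated.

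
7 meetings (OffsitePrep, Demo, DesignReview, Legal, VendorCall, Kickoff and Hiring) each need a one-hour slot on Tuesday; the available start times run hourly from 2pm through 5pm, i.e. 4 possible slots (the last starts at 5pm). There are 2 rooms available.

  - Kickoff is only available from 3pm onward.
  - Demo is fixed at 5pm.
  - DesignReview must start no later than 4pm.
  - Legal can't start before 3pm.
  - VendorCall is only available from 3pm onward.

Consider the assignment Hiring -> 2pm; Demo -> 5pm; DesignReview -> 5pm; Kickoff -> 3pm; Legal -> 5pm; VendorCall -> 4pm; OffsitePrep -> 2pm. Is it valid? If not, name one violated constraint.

No — it violates: DesignReview must start no later than 4pm

There are 2 rooms available — violated.
DesignReview must start no later than 4pm — violated.
VendorCall is only available from 3pm onward — holds.
Legal can't start before 3pm — holds.
Kickoff is only available from 3pm onward — holds.
Demo is fixed at 5pm — holds.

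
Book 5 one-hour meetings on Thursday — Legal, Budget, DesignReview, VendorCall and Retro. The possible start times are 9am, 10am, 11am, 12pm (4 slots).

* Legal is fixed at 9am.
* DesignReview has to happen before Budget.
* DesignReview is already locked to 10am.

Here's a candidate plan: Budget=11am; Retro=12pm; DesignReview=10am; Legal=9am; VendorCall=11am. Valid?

Yes, all constraints hold

DesignReview is already locked to 10am — holds.
DesignReview has to happen before Budget — holds.
Legal is fixed at 9am — holds.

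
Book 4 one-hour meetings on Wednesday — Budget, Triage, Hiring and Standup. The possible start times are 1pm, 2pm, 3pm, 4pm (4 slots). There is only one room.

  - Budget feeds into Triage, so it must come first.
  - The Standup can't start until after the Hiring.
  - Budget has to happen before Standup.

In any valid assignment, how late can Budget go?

2pm

Downstream work caps Budget at 3pm.
Budget at 2pm is achievable: Hiring=1pm; Triage=4pm; Budget=2pm; Standup=3pm.
Nothing later works — the capacity limit rule out every slot after 2pm.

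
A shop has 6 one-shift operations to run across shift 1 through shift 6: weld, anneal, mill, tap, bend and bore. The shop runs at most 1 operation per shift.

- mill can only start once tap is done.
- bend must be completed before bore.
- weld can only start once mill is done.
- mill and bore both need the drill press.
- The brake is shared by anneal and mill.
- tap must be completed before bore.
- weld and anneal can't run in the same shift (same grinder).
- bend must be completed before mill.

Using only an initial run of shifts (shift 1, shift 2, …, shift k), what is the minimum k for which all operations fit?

The precedence chain requires at least 3 distinct shifts.
With at most 1 per shift and 6 operations, at least 6 shifts are needed.
6 works (last occupied shift: shift 6): for example mill -> shift 3; anneal -> shift 6; tap -> shift 1; bore -> shift 4; bend -> shift 2; weld -> shift 5.

6 shifts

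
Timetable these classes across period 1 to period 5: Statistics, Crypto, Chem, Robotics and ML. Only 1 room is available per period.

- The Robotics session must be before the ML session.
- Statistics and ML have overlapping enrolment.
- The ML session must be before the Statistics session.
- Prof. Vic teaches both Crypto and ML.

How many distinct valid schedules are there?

20

Splitting on Statistics: it can be period 3 (2), period 4 (6), period 5 (12). Listing each branch's schedules as (Crypto, Chem, Robotics, ML) by period number:
Statistics=period 3: (4,5,1,2) (5,4,1,2) — 2.
Statistics=period 4: (1,5,2,3) (2,5,1,3) (3,5,1,2) (5,1,2,3) (5,2,1,3) (5,3,1,2) — 6.
Statistics=period 5: (1,2,3,4) (1,3,2,4) (1,4,2,3) (2,1,3,4) (2,3,1,4) (2,4,1,3) (3,1,2,4) (3,2,1,4) (3,4,1,2) (4,1,2,3) (4,2,1,3) (4,3,1,2) — 12.
Summing: 2 + 6 + 12 = 20.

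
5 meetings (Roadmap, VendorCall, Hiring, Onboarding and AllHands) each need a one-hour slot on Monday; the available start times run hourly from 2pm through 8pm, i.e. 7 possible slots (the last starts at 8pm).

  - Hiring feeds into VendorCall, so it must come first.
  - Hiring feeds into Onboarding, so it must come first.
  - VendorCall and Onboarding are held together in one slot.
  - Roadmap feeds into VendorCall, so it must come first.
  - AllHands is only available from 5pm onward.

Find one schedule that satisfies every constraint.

Roadmap in 2pm; VendorCall in 3pm; Hiring in 2pm; AllHands in 5pm; Onboarding in 3pm

Checking: Hiring(2pm) before Onboarding(3pm); Roadmap(2pm) before VendorCall(3pm); Hiring(2pm) before VendorCall(3pm); VendorCall = Onboarding = 3pm; AllHands=5pm in [5pm,8pm].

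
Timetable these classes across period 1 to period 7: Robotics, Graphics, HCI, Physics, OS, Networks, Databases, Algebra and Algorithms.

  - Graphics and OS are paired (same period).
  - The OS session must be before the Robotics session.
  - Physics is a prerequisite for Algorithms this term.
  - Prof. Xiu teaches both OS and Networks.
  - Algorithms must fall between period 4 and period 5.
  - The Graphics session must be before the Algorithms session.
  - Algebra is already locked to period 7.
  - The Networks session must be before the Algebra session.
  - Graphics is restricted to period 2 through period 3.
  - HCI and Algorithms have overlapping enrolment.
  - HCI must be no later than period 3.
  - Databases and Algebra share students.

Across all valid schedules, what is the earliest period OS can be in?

OS must be in the same period as Graphics, which can't be before period 2, so OS is at least period 2; OS must be in the same period as Graphics, which can't be after period 3, so OS is at most period 3.
OS at period 2 is achievable: Physics in period 1; Networks in period 1; Algebra in period 7; HCI in period 1; Algorithms in period 4; OS in period 2; Graphics in period 2; Robotics in period 3; Databases in period 1.

period 2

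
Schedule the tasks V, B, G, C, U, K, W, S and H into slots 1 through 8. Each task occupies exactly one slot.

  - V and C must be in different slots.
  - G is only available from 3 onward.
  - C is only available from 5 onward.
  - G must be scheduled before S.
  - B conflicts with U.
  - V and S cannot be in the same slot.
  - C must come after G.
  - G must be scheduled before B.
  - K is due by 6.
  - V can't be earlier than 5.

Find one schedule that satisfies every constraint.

K -> 1, U -> 1, B -> 4, C -> 5, W -> 1, G -> 3, V -> 6, H -> 1, S -> 4

Checking: G(3) before B(4); G(3) before S(4); G(3) before C(5); V(6) != C(5); B(4) != U(1); V(6) != S(4); K=1 in [1,6]; C=5 in [5,8]; G=3 in [3,8]; V=6 in [5,8].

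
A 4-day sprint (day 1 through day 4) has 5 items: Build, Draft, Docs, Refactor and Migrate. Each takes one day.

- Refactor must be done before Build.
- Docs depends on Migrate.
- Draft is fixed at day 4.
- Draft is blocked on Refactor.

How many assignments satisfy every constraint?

36

Splitting on Build: it can be day 2 (6), day 3 (12), day 4 (18). Listing each branch's schedules as (Draft, Docs, Refactor, Migrate) by day number:
Build=day 2: (4,2,1,1) (4,3,1,1) (4,3,1,2) (4,4,1,1) (4,4,1,2) (4,4,1,3) — 6.
Build=day 3: (4,2,1,1) (4,2,2,1) (4,3,1,1) (4,3,1,2) (4,3,2,1) (4,3,2,2) (4,4,1,1) (4,4,1,2) (4,4,1,3) (4,4,2,1) (4,4,2,2) (4,4,2,3) — 12.
Build=day 4: (4,2,1,1) (4,2,2,1) (4,2,3,1) (4,3,1,1) (4,3,1,2) (4,3,2,1) (4,3,2,2) (4,3,3,1) (4,3,3,2) (4,4,1,1) (4,4,1,2) (4,4,1,3) (4,4,2,1) (4,4,2,2) (4,4,2,3) (4,4,3,1) (4,4,3,2) (4,4,3,3) — 18.
Summing: 6 + 12 + 18 = 36.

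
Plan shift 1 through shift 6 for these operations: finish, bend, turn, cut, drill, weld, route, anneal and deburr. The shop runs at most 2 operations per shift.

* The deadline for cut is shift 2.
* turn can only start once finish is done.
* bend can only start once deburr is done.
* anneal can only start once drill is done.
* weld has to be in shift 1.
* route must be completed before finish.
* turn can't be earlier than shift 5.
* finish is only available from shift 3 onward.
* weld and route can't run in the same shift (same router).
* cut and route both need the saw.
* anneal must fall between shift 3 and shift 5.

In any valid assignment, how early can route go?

shift 2

Downstream work caps route at shift 4.
route at shift 2 is achievable: route=shift 2, cut=shift 1, turn=shift 5, finish=shift 3, weld=shift 1, bend=shift 5, anneal=shift 3, deburr=shift 4, drill=shift 2.
Nothing earlier works — the conflict and capacity constraints rule out every shift before shift 2.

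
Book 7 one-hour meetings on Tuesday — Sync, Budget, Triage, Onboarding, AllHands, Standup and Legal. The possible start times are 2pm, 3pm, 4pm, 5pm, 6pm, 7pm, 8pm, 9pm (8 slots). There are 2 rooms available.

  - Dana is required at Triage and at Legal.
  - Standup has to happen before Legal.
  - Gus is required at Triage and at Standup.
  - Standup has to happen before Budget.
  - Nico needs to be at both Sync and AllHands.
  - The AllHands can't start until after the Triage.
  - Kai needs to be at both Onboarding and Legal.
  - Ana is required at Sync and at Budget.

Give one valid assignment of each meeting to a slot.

Standup=2pm; Onboarding=5pm; AllHands=4pm; Sync=2pm; Legal=4pm; Budget=3pm; Triage=3pm

Checking: Standup(2pm) before Budget(3pm); Triage(3pm) before AllHands(4pm); Standup(2pm) before Legal(4pm); Triage(3pm) != Legal(4pm); Sync(2pm) != AllHands(4pm); Sync(2pm) != Budget(3pm); Triage(3pm) != Standup(2pm); Onboarding(5pm) != Legal(4pm); max 2 per slot (cap 2).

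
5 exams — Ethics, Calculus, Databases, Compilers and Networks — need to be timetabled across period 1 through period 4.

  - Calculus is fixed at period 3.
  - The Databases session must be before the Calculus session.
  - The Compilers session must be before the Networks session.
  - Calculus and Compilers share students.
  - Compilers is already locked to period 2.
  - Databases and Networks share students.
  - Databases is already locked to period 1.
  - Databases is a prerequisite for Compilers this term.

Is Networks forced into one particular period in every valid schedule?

No

Networks can be period 3 (e.g. Calculus in period 3, Databases in period 1, Ethics in period 1, Compilers in period 2, Networks in period 3) or period 4 (e.g. Compilers -> period 2; Ethics -> period 1; Databases -> period 1; Calculus -> period 3; Networks -> period 4).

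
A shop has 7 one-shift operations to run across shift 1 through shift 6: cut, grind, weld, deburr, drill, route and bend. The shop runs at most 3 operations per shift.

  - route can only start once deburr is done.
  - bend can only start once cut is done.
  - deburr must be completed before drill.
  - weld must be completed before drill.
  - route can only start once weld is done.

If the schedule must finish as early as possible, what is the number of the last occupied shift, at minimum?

3

The precedence chain requires at least 2 distinct shifts.
With at most 3 per shift and 7 operations, at least 3 shifts are needed.
3 works (last occupied shift: shift 3): for example drill -> shift 2; deburr -> shift 1; weld -> shift 1; bend -> shift 2; route -> shift 2; grind -> shift 3; cut -> shift 1.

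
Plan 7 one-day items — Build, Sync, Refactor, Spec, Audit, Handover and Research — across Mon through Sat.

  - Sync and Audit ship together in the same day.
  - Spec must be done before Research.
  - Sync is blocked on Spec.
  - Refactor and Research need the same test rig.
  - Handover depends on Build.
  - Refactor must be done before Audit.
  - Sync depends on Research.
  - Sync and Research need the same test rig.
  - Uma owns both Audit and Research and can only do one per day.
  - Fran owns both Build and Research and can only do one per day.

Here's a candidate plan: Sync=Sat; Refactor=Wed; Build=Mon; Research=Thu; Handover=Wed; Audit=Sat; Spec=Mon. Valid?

Yes

Sync is blocked on Spec — holds.
Handover depends on Build — holds.
Uma owns both Audit and Research and can only do one per day — holds.
Sync and Audit ship together in the same day — holds.
Sync and Research need the same test rig — holds.
Refactor must be done before Audit — holds.
Fran owns both Build and Research and can only do one per day — holds.
Refactor and Research need the same test rig — holds.
Spec must be done before Research — holds.
Sync depends on Research — holds.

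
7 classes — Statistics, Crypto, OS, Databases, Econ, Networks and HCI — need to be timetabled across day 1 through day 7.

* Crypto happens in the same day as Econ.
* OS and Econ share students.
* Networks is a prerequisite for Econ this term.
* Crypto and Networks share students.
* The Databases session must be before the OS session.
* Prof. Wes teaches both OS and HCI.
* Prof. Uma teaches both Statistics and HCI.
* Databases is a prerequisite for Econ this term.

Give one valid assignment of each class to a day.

Econ in day 2, HCI in day 2, Databases in day 1, Statistics in day 1, Networks in day 1, OS in day 3, Crypto in day 2

Checking: Databases(day 1) before Econ(day 2); Databases(day 1) before OS(day 3); Networks(day 1) before Econ(day 2); Statistics(day 1) != HCI(day 2); OS(day 3) != Econ(day 2); Crypto(day 2) != Networks(day 1); OS(day 3) != HCI(day 2); Crypto = Econ = day 2.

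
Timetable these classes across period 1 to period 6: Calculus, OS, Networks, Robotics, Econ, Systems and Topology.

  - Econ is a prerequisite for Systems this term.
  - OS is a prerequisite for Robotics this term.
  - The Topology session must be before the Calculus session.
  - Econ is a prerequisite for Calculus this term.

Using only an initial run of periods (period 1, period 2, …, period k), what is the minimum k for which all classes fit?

The precedence chain requires at least 2 distinct periods.
2 works (last occupied period: period 2): for example Calculus -> period 2, Topology -> period 1, Systems -> period 2, Econ -> period 1, Robotics -> period 2, OS -> period 1, Networks -> period 1.

2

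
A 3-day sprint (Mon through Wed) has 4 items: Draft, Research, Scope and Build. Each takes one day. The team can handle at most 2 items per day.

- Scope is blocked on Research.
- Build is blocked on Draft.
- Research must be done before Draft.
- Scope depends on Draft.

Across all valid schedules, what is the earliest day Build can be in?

Precedence pushes Build to at least Wed.
Build at Wed is achievable: Build -> Wed, Draft -> Tue, Research -> Mon, Scope -> Wed.

Wed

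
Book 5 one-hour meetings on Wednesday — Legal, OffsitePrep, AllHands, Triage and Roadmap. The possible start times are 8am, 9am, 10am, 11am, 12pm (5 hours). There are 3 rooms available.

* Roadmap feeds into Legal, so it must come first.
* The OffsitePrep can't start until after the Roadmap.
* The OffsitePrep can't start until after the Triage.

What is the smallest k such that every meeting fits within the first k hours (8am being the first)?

The precedence chain requires at least 2 distinct hours.
With at most 3 per hour and 5 meetings, at least 2 hours are needed.
2 works (last occupied hour: 9am): for example AllHands=8am; Roadmap=8am; OffsitePrep=9am; Legal=9am; Triage=8am.

2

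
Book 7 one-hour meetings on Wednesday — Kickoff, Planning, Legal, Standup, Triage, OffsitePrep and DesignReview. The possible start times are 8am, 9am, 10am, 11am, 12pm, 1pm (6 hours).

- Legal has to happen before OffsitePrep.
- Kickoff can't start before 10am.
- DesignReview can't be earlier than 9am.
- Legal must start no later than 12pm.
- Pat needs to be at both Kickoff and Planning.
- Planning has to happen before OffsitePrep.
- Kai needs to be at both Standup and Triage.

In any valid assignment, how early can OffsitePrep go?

9am

Precedence pushes OffsitePrep to at least 9am.
OffsitePrep at 9am is achievable: Standup -> 8am, DesignReview -> 9am, Legal -> 8am, Triage -> 9am, Kickoff -> 10am, Planning -> 8am, OffsitePrep -> 9am.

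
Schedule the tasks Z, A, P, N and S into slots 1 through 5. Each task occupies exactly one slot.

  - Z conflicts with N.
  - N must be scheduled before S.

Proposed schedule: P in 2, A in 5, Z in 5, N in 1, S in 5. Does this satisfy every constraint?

N must be scheduled before S — holds.
Z conflicts with N — holds.

Valid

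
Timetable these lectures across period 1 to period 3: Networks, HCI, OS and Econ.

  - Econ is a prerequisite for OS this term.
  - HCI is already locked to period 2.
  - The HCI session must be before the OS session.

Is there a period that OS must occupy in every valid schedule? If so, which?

period 3

Precedence pushes OS to at least period 3.
So OS is pinned to period 3.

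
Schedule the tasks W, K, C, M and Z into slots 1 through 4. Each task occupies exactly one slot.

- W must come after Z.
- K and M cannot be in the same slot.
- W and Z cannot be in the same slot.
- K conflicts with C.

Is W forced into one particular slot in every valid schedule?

W can be 2 (e.g. W=2; Z=1; K=1; M=2; C=2) or 3 (e.g. K in 1; C in 2; W in 3; Z in 1; M in 2).

No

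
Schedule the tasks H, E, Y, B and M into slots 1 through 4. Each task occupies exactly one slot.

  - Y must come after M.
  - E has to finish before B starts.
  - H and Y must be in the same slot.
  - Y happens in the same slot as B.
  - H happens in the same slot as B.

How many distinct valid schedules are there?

Splitting on H: it can be 2 (1), 3 (4), 4 (9). Listing each branch's schedules as (E, Y, B, M):
H=2: (1,2,2,1) — 1.
H=3: (1,3,3,1) (1,3,3,2) (2,3,3,1) (2,3,3,2) — 4.
H=4: (1,4,4,1) (1,4,4,2) (1,4,4,3) (2,4,4,1) (2,4,4,2) (2,4,4,3) (3,4,4,1) (3,4,4,2) (3,4,4,3) — 9.
Summing: 1 + 4 + 9 = 14.

14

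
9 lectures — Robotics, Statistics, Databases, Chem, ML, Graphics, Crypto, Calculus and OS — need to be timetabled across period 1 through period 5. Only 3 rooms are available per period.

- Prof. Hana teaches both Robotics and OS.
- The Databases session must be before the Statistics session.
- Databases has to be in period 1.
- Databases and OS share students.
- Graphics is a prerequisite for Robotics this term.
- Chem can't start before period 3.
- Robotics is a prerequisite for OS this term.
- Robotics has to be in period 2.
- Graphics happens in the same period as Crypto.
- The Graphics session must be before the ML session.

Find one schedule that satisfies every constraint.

Calculus in period 3; ML in period 2; Crypto in period 1; Chem in period 3; Graphics in period 1; OS in period 3; Databases in period 1; Statistics in period 2; Robotics in period 2

Checking: Graphics(period 1) before Robotics(period 2); Graphics(period 1) before ML(period 2); Databases(period 1) before Statistics(period 2); Robotics(period 2) before OS(period 3); Robotics(period 2) != OS(period 3); Databases(period 1) != OS(period 3); Graphics = Crypto = period 1; Databases=period 1 in [period 1,period 1]; Robotics=period 2 in [period 2,period 2]; Chem=period 3 in [period 3,period 5]; max 3 per period (cap 3).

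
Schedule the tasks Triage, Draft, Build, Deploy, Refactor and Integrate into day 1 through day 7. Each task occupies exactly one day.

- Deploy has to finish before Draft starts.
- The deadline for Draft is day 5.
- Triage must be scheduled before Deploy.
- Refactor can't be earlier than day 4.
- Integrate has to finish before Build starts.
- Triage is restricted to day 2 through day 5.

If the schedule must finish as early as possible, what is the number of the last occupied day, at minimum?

The precedence chain requires at least 3 distinct days.
Refactor can't be placed before day 4, so the schedule must run through at least day 4.
4 works (last occupied day: day 4): for example Refactor -> day 4; Integrate -> day 1; Draft -> day 4; Deploy -> day 3; Build -> day 2; Triage -> day 2.

4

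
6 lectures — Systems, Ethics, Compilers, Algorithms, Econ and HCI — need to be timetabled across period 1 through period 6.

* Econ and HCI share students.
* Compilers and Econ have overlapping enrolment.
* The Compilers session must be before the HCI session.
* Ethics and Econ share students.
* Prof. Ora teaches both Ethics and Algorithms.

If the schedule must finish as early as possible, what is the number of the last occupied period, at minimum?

3

The precedence chain requires at least 2 distinct periods.
Could 2 periods be enough, i.e. nothing placed later than period 2? No: HCI must come after Compilers (at period 1 or later) → {period 2}; Compilers must come before HCI (at period 2 or earlier) → {period 1}; Econ can't share with Compilers (period 1) → {period 2}; HCI can't share with Econ (period 2) → nothing is left.
So 2 periods is not enough.
3 works (last occupied period: period 3): for example HCI -> period 2, Compilers -> period 1, Systems -> period 1, Algorithms -> period 2, Econ -> period 3, Ethics -> period 1.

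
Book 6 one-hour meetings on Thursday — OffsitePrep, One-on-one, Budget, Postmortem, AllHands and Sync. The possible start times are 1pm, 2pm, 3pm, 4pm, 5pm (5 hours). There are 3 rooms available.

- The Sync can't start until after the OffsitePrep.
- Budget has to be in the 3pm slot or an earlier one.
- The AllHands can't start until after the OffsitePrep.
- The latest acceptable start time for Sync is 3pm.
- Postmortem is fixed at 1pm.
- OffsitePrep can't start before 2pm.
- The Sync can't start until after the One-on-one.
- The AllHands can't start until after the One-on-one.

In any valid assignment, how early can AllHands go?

3pm

Precedence pushes AllHands to at least 3pm.
AllHands at 3pm is achievable: Sync -> 3pm, OffsitePrep -> 2pm, Postmortem -> 1pm, One-on-one -> 1pm, Budget -> 1pm, AllHands -> 3pm.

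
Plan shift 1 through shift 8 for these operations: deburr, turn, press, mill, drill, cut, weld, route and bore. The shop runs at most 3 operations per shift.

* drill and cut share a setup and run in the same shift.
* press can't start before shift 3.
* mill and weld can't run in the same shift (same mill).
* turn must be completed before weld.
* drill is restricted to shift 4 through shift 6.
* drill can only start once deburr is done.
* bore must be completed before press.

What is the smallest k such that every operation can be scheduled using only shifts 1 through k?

The precedence chain requires at least 2 distinct shifts.
With at most 3 per shift and 9 operations, at least 3 shifts are needed.
drill can't be placed before shift 4, so the schedule must run through at least shift 4.
4 works (last occupied shift: shift 4): for example mill -> shift 3; press -> shift 3; route -> shift 2; bore -> shift 1; weld -> shift 2; deburr -> shift 1; turn -> shift 1; drill -> shift 4; cut -> shift 4.

4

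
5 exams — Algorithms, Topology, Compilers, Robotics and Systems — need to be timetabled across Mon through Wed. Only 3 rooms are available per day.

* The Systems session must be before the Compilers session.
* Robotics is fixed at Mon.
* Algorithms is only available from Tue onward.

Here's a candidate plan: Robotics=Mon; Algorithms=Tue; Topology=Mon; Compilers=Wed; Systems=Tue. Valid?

Yes

Only 3 rooms are available per day — holds.
Robotics is fixed at Mon — holds.
The Systems session must be before the Compilers session — holds.
Algorithms is only available from Tue onward — holds.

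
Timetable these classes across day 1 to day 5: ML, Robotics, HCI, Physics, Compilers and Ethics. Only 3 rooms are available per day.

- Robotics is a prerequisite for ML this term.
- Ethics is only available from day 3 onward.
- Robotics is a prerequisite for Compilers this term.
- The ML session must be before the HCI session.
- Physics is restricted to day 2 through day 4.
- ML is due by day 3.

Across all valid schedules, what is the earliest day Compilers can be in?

Precedence pushes Compilers to at least day 2.
Compilers at day 2 is achievable: Physics -> day 2, Robotics -> day 1, ML -> day 2, HCI -> day 3, Compilers -> day 2, Ethics -> day 3.

day 2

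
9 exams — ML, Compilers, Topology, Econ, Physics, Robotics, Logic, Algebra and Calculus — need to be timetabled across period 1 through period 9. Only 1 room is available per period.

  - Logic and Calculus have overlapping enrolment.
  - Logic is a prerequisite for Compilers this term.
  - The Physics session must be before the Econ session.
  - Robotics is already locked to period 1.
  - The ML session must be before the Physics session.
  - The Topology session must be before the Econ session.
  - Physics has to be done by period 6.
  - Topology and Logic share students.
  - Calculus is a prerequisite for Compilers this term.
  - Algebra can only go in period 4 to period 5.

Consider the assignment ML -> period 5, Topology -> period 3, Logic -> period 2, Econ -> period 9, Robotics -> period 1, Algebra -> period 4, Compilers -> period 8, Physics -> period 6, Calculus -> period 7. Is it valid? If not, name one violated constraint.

Physics has to be done by period 6 — holds.
Logic is a prerequisite for Compilers this term — holds.
The Topology session must be before the Econ session — holds.
The Physics session must be before the Econ session — holds.
Calculus is a prerequisite for Compilers this term — holds.
Algebra can only go in period 4 to period 5 — holds.
Topology and Logic share students — holds.
Only 1 room is available per period — holds.
Logic and Calculus have overlapping enrolment — holds.
Robotics is already locked to period 1 — holds.
The ML session must be before the Physics session — holds.

Valid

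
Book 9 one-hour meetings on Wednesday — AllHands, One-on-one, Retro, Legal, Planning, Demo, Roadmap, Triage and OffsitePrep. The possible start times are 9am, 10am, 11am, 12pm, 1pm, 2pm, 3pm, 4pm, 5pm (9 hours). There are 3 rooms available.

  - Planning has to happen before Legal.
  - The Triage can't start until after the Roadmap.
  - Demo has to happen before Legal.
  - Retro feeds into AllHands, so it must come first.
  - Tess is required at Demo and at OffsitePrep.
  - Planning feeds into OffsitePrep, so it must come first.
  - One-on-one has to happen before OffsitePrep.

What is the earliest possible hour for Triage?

Precedence pushes Triage to at least 10am.
Triage at 10am is achievable: One-on-one=10am, Roadmap=9am, Demo=9am, OffsitePrep=11am, AllHands=12pm, Triage=10am, Planning=9am, Legal=10am, Retro=11am.

10am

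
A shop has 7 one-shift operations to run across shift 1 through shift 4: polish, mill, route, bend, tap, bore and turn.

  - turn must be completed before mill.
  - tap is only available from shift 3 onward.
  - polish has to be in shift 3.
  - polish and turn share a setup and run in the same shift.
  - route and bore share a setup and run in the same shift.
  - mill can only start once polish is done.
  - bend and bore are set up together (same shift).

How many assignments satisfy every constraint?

Splitting on route: it can be shift 1 (2), shift 2 (2), shift 3 (2), shift 4 (2). Listing each branch's schedules as (polish, mill, bend, tap, bore, turn) by shift number:
route=shift 1: (3,4,1,3,1,3) (3,4,1,4,1,3) — 2.
route=shift 2: (3,4,2,3,2,3) (3,4,2,4,2,3) — 2.
route=shift 3: (3,4,3,3,3,3) (3,4,3,4,3,3) — 2.
route=shift 4: (3,4,4,3,4,3) (3,4,4,4,4,3) — 2.
Summing: 2 + 2 + 2 + 2 = 8.

8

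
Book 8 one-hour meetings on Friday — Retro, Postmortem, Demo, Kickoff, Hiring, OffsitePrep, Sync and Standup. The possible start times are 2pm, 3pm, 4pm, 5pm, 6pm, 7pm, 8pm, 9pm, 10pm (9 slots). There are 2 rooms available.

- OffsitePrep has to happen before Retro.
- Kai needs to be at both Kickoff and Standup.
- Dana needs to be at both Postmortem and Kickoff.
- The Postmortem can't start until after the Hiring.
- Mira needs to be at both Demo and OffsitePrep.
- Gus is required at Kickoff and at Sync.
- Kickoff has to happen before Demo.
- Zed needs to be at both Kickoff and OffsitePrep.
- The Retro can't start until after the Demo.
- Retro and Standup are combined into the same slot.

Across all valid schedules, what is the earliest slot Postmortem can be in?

Precedence pushes Postmortem to at least 3pm.
Postmortem at 3pm is achievable: Demo in 3pm; Postmortem in 3pm; Kickoff in 2pm; Sync in 4pm; Retro in 5pm; OffsitePrep in 4pm; Standup in 5pm; Hiring in 2pm.

3pm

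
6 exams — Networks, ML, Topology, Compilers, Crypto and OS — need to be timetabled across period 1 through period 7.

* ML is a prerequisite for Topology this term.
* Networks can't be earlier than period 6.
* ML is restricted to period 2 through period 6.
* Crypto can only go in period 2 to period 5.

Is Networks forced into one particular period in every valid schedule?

Networks can be period 6 (e.g. Compilers=period 1; ML=period 2; Networks=period 6; OS=period 1; Crypto=period 2; Topology=period 3) or period 7 (e.g. Crypto -> period 2; ML -> period 2; OS -> period 1; Networks -> period 7; Compilers -> period 1; Topology -> period 3).

No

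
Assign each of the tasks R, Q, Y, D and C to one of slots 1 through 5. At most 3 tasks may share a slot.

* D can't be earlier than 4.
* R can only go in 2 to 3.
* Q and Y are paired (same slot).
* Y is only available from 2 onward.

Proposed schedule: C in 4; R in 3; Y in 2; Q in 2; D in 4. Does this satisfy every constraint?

Yes, all constraints hold

R can only go in 2 to 3 — holds.
Q and Y are paired (same slot) — holds.
D can't be earlier than 4 — holds.
Y is only available from 2 onward — holds.
At most 3 tasks may share a slot — holds.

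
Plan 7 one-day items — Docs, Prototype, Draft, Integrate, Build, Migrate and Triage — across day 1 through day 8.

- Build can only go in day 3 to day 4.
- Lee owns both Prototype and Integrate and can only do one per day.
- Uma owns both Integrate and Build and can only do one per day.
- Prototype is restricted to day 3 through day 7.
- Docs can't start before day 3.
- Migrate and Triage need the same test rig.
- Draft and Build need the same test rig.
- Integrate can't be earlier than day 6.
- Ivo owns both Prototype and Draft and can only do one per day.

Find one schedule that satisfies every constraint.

Draft=day 1, Docs=day 3, Integrate=day 6, Build=day 3, Prototype=day 3, Migrate=day 1, Triage=day 2

Checking: Integrate(day 6) != Build(day 3); Migrate(day 1) != Triage(day 2); Prototype(day 3) != Draft(day 1); Prototype(day 3) != Integrate(day 6); Draft(day 1) != Build(day 3); Build=day 3 in [day 3,day 4]; Integrate=day 6 in [day 6,day 8]; Prototype=day 3 in [day 3,day 7]; Docs=day 3 in [day 3,day 8].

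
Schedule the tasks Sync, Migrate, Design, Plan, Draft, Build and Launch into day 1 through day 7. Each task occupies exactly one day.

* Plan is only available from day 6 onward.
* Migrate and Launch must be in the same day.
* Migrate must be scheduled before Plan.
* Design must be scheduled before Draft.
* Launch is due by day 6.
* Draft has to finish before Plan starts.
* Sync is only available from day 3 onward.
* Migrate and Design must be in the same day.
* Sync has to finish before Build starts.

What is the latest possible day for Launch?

Launch's own window allows nothing later than day 6; Launch must be in the same day as Design, which can't be after day 5, so Launch is at most day 5.
Launch at day 5 is achievable: Plan -> day 7; Build -> day 4; Sync -> day 3; Migrate -> day 5; Launch -> day 5; Design -> day 5; Draft -> day 6.

day 5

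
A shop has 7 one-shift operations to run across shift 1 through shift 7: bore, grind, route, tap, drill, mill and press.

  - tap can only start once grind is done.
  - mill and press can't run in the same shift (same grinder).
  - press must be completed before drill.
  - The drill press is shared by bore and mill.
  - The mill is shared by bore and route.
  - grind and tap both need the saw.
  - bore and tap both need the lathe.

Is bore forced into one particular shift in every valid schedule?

No

bore can be shift 1 (e.g. tap -> shift 2; drill -> shift 2; route -> shift 2; bore -> shift 1; grind -> shift 1; mill -> shift 2; press -> shift 1) or shift 2 (e.g. tap -> shift 3; grind -> shift 1; press -> shift 1; drill -> shift 2; mill -> shift 3; bore -> shift 2; route -> shift 1).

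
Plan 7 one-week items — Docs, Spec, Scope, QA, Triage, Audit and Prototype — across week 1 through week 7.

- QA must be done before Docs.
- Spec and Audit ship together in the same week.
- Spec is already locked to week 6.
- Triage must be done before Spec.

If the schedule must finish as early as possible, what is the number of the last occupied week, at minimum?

The precedence chain requires at least 2 distinct weeks.
Spec can't be placed before week 6, so the schedule must run through at least week 6.
6 works (last occupied week: week 6): for example Docs -> week 2; Spec -> week 6; Triage -> week 1; Scope -> week 1; Audit -> week 6; Prototype -> week 1; QA -> week 1.

6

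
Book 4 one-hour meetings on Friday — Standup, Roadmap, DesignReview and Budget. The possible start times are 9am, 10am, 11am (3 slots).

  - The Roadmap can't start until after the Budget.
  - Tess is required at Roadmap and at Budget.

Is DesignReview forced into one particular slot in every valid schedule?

DesignReview can be 9am (e.g. Standup in 9am; Roadmap in 10am; Budget in 9am; DesignReview in 9am) or 10am (e.g. DesignReview=10am, Standup=9am, Budget=9am, Roadmap=10am).

No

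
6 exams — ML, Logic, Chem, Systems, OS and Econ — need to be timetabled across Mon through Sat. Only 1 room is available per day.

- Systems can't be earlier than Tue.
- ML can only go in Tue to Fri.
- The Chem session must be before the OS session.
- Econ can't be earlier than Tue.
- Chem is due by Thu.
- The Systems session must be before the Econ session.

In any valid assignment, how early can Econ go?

Wed

Econ is available from Tue; precedence pushes Econ to at least Wed.
Econ at Wed is achievable: ML -> Thu, OS -> Fri, Econ -> Wed, Chem -> Mon, Systems -> Tue, Logic -> Sat.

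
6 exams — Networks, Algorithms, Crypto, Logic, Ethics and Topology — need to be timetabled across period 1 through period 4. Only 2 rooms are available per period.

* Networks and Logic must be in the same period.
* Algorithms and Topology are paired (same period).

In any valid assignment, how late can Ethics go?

Ethics at period 4 is achievable: Topology in period 2; Networks in period 1; Ethics in period 4; Logic in period 1; Crypto in period 3; Algorithms in period 2.

period 4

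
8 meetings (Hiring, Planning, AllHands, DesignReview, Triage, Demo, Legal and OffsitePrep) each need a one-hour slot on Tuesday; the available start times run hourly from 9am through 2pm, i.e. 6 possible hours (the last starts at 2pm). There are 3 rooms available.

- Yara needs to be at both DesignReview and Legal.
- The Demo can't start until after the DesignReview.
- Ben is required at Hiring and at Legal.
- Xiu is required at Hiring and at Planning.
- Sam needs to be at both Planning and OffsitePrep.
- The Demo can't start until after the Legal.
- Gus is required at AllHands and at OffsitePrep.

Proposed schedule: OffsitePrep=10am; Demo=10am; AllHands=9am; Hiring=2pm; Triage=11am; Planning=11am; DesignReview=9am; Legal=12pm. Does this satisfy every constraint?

Gus is required at AllHands and at OffsitePrep — holds.
Ben is required at Hiring and at Legal — holds.
There are 3 rooms available — holds.
The Demo can't start until after the DesignReview — holds.
The Demo can't start until after the Legal — violated.
Xiu is required at Hiring and at Planning — holds.
Yara needs to be at both DesignReview and Legal — holds.
Sam needs to be at both Planning and OffsitePrep — holds.

No. The Demo can't start until after the Legal is not satisfied.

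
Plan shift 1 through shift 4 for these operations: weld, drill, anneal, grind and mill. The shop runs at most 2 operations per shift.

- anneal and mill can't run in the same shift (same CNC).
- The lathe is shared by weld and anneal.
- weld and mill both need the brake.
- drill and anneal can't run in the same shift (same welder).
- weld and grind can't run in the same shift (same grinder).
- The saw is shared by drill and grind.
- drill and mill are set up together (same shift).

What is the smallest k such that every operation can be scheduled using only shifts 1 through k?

With at most 2 per shift and 5 operations, at least 3 shifts are needed.
3 works (last occupied shift: shift 3): for example anneal=shift 3, drill=shift 2, mill=shift 2, weld=shift 1, grind=shift 3.

3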